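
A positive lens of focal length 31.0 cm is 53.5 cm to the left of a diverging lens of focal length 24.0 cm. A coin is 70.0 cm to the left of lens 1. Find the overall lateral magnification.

Lens 1: 1/d_i1 = 1/(31.0) − 1/(70.0) = 0.01797, so d_i1 = 55.64 cm; m₁ = −d_i1/d_o1 = -0.7949.
d_o2 = 53.5 − (55.64) = -2.140 cm (virtual object).
f₂ = −24.0 cm (diverging).
Lens 2: 1/d_i2 = 1/(-24.0) − 1/(-2.140) = 0.4256, so d_i2 = 2.349 cm; m₂ = −d_i2/d_o2 = +1.098.
m = m₁·m₂ = (-0.7949)(+1.098) = -0.873.

m = -0.873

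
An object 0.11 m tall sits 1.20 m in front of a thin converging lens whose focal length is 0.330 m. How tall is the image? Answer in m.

1/d_i = 1/f − 1/d_o = 1/(0.3300) − 1/(1.20) = 2.197, so d_i = 0.4552 m.
m = −d_i/d_o = -0.3793.
|h_i| = |m|·h_o = 0.3793 × 0.11 = 0.0417 m. The image is real, inverted and reduced, on the far side of the lens.

0.0417 m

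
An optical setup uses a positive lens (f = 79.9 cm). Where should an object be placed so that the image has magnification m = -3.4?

103 cm

m = −d_i/d_o ⇒ d_i = −m·d_o.
1/f = 1/d_o + 1/d_i = 1/d_o − 1/(m·d_o) = (1 − 1/m)/d_o, so d_o = f(1 − 1/m) = (79.90)(1 − 1/(-3.4)) = 103 cm.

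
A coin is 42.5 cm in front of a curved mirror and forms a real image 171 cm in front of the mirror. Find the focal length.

f = 34.0 cm (concave)

Real image ⇒ d_i = +171 cm.
1/f = 1/d_o + 1/d_i = 1/(42.5) + 1/(171) = 0.02938, so f = 34.0 cm.
Since f is positive, the curved mirror is concave.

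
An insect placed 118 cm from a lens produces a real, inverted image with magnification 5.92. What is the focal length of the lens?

f = 101 cm (converging)

m = −d_i/d_o ⇒ d_i = −m·d_o = −(-5.92)·(118) = 698.6 cm.
1/f = 1/d_o + 1/d_i = 1/(118) + 1/(698.6) = 0.009906, so f = 101 cm.
Since f is positive, the lens is converging.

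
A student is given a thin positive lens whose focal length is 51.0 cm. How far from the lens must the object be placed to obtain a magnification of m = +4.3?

m = −d_i/d_o ⇒ d_i = −m·d_o.
1/f = 1/d_o + 1/d_i = 1/d_o − 1/(m·d_o) = (1 − 1/m)/d_o, so d_o = f(1 − 1/m) = (51.00)(1 − 1/(+4.3)) = 39.1 cm.

39.1 cm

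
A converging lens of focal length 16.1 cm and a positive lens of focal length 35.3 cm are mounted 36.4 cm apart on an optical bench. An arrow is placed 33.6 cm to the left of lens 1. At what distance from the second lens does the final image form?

Lens 1: 1/d_i1 = 1/f₁ − 1/d_o1 = 1/(16.1) − 1/(33.6) = 0.03235, so d_i1 = 30.91 cm.
The intermediate image is 30.91 cm to the right of lens 1, which is 36.4 − (30.91) = 5.490 cm to the left of lens 2, so d_o2 = +5.490 cm.
Lens 2: 1/d_i2 = 1/f₂ − 1/d_o2 = 1/(35.3) − 1/(5.490) = -0.1538, so d_i2 = -6.50 cm.
The final image is virtual, 6.50 cm to the left of lens 2 (overall magnification ≈ -1.1).

6.50 cm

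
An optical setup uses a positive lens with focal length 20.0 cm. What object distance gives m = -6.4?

m = −d_i/d_o ⇒ d_i = −m·d_o.
1/f = 1/d_o + 1/d_i = 1/d_o − 1/(m·d_o) = (1 − 1/m)/d_o, so d_o = f(1 − 1/m) = (20.00)(1 − 1/(-6.4)) = 23.1 cm.

23.1 cm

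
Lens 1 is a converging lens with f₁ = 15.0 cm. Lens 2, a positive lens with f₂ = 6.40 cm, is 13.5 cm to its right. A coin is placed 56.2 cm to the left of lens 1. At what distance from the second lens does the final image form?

3.33 cm

Lens 1: 1/d_i1 = 1/f₁ − 1/d_o1 = 1/(15.0) − 1/(56.2) = 0.04887, so d_i1 = 20.46 cm.
The intermediate image is 20.46 cm to the right of lens 1, which lies 6.960 cm to the right of lens 2 — a virtual object — so d_o2 = −6.960 cm.
Lens 2: 1/d_i2 = 1/f₂ − 1/d_o2 = 1/(6.40) − 1/(-6.960) = 0.2999, so d_i2 = 3.33 cm.
The final image is real, 3.33 cm to the right of lens 2 (overall magnification ≈ -0.17).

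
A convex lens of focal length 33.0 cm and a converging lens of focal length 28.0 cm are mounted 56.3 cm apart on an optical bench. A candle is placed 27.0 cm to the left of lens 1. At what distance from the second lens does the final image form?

32.4 cm

Lens 1: 1/d_i1 = 1/f₁ − 1/d_o1 = 1/(33.0) − 1/(27.0) = -0.006734, so d_i1 = -148.5 cm.
The intermediate image is 148.5 cm to the left of lens 1 (virtual), which is 56.3 − (-148.5) = 204.8 cm to the left of lens 2, so d_o2 = +204.8 cm.
Lens 2: 1/d_i2 = 1/f₂ − 1/d_o2 = 1/(28.0) − 1/(204.8) = 0.03083, so d_i2 = 32.4 cm.
The final image is real, 32.4 cm to the right of lens 2 (overall magnification ≈ -0.87).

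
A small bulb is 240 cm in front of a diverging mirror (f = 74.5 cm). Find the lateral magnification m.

For a diverging mirror, f = -74.5 cm.
1/d_i = 1/f − 1/d_o = 1/(-74.50) − 1/(240) = -0.01759, so d_i = -56.85 cm.
m = −d_i/d_o = −(-56.85)/(240) = +0.237.
The image is virtual, upright and reduced, behind the mirror.

m = +0.237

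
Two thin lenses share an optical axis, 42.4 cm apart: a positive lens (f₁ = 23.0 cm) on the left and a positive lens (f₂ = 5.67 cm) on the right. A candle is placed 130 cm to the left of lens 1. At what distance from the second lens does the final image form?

9.33 cm

Lens 1: 1/d_i1 = 1/f₁ − 1/d_o1 = 1/(23.0) − 1/(130) = 0.03579, so d_i1 = 27.94 cm.
The intermediate image is 27.94 cm to the right of lens 1, which is 42.4 − (27.94) = 14.46 cm to the left of lens 2, so d_o2 = +14.46 cm.
Lens 2: 1/d_i2 = 1/f₂ − 1/d_o2 = 1/(5.67) − 1/(14.46) = 0.1072, so d_i2 = 9.33 cm.
The final image is real, 9.33 cm to the right of lens 2 (overall magnification ≈ 0.14).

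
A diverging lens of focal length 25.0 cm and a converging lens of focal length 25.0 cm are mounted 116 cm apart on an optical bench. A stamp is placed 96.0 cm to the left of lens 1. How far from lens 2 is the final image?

30.6 cm

Lens 1 is diverging, so f₁ = −25.0 cm.
Lens 1: 1/d_i1 = 1/f₁ − 1/d_o1 = 1/(-25.0) − 1/(96.0) = -0.05042, so d_i1 = -19.83 cm.
The intermediate image is 19.83 cm to the left of lens 1 (virtual), which is 116 − (-19.83) = 135.8 cm to the left of lens 2, so d_o2 = +135.8 cm.
Lens 2: 1/d_i2 = 1/f₂ − 1/d_o2 = 1/(25.0) − 1/(135.8) = 0.03264, so d_i2 = 30.6 cm.
The final image is real, 30.6 cm to the right of lens 2 (overall magnification ≈ -0.047).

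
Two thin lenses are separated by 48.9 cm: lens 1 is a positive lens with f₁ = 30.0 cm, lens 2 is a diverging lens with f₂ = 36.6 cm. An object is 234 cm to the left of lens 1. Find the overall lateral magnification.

m = -0.105

Lens 1: 1/d_i1 = 1/(30.0) − 1/(234) = 0.02906, so d_i1 = 34.41 cm; m₁ = −d_i1/d_o1 = -0.1471.
d_o2 = 48.9 − (34.41) = 14.49 cm.
f₂ = −36.6 cm (diverging).
Lens 2: 1/d_i2 = 1/(-36.6) − 1/(14.49) = -0.09634, so d_i2 = -10.38 cm; m₂ = −d_i2/d_o2 = +0.7164.
m = m₁·m₂ = (-0.1471)(+0.7164) = -0.105.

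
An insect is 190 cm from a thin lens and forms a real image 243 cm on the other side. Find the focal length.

Real image ⇒ d_i = +243 cm.
1/f = 1/d_o + 1/d_i = 1/(190) + 1/(243) = 0.009378, so f = 107 cm.
Since f is positive, the thin lens is converging.

f = 107 cm (converging)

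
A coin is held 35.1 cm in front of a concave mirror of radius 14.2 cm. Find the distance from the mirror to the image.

8.90 cm

f = R/2 = 14.2/2 = 7.100 cm.
Mirror equation: 1/s_i = 1/f − 1/s_o = 1/(7.100) − 1/(35.1) = 0.1408 − 0.02849 = 0.1124, so s_i = 8.90 cm.
The image is real, inverted and reduced, in front of the mirror.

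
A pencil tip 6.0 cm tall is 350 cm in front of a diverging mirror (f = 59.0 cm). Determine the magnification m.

For a diverging mirror, f = -59.0 cm.
1/d_i = 1/f − 1/d_o = 1/(-59.00) − 1/(350) = -0.01981, so d_i = -50.49 cm.
m = −d_i/d_o = −(-50.49)/(350) = +0.144.
The image is virtual, upright and reduced, behind the mirror.

m = +0.144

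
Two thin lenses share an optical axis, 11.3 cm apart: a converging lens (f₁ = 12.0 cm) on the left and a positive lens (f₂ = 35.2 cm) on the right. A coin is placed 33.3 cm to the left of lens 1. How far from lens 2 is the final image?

Lens 1: 1/d_i1 = 1/f₁ − 1/d_o1 = 1/(12.0) − 1/(33.3) = 0.05330, so d_i1 = 18.76 cm.
The intermediate image is 18.76 cm to the right of lens 1, which lies 7.460 cm to the right of lens 2 — a virtual object — so d_o2 = −7.460 cm.
Lens 2: 1/d_i2 = 1/f₂ − 1/d_o2 = 1/(35.2) − 1/(-7.460) = 0.1625, so d_i2 = 6.16 cm.
The final image is real, 6.16 cm to the right of lens 2 (overall magnification ≈ -0.46).

6.16 cm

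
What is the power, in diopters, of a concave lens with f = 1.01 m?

P = -0.990 D

For a concave lens, f = −1.01 m.
P = 1/f = 1/(-1.01 m) = -0.990 D.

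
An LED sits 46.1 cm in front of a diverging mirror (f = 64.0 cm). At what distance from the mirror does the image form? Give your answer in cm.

26.8 cm

For a diverging mirror, f = -64.0 cm.
Mirror equation: 1/v = 1/f − 1/u = 1/(-64.00) − 1/(46.1) = -0.01562 − 0.02169 = -0.03732, so v = -26.8 cm.
The image is virtual, upright and reduced, behind the mirror.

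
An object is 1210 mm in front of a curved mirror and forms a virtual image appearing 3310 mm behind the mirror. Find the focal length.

f = 1910 mm (concave)

Virtual image ⇒ d_i = −3310 mm.
1/f = 1/d_o + 1/d_i = 1/(1210) + 1/(-3310) = 0.0005243, so f = 1910 mm.
Since f is positive, the curved mirror is concave.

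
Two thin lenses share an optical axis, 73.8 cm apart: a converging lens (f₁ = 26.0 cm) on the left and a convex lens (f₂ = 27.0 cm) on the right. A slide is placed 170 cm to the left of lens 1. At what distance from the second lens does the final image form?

72.3 cm

Lens 1: 1/d_i1 = 1/f₁ − 1/d_o1 = 1/(26.0) − 1/(170) = 0.03258, so d_i1 = 30.69 cm.
The intermediate image is 30.69 cm to the right of lens 1, which is 73.8 − (30.69) = 43.11 cm to the left of lens 2, so d_o2 = +43.11 cm.
Lens 2: 1/d_i2 = 1/f₂ − 1/d_o2 = 1/(27.0) − 1/(43.11) = 0.01384, so d_i2 = 72.3 cm.
The final image is real, 72.3 cm to the right of lens 2 (overall magnification ≈ 0.30).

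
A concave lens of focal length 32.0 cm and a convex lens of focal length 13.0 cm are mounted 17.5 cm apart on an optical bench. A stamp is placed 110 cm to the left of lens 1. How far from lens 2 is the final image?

18.8 cm

Lens 1 is diverging, so f₁ = −32.0 cm.
Lens 1: 1/d_i1 = 1/f₁ − 1/d_o1 = 1/(-32.0) − 1/(110) = -0.04034, so d_i1 = -24.79 cm.
The intermediate image is 24.79 cm to the left of lens 1 (virtual), which is 17.5 − (-24.79) = 42.29 cm to the left of lens 2, so d_o2 = +42.29 cm.
Lens 2: 1/d_i2 = 1/f₂ − 1/d_o2 = 1/(13.0) − 1/(42.29) = 0.05328, so d_i2 = 18.8 cm.
The final image is real, 18.8 cm to the right of lens 2 (overall magnification ≈ -0.10).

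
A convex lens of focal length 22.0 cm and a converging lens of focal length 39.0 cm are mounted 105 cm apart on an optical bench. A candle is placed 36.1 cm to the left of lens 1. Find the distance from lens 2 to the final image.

Lens 1: 1/d_i1 = 1/f₁ − 1/d_o1 = 1/(22.0) − 1/(36.1) = 0.01775, so d_i1 = 56.33 cm.
The intermediate image is 56.33 cm to the right of lens 1, which is 105 − (56.33) = 48.67 cm to the left of lens 2, so d_o2 = +48.67 cm.
Lens 2: 1/d_i2 = 1/f₂ − 1/d_o2 = 1/(39.0) − 1/(48.67) = 0.005094, so d_i2 = 196 cm.
The final image is real, 196 cm to the right of lens 2 (overall magnification ≈ 6.3).

196 cm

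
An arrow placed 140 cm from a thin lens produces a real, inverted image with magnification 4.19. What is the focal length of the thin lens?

m = −d_i/d_o ⇒ d_i = −m·d_o = −(-4.19)·(140) = 586.6 cm.
1/f = 1/d_o + 1/d_i = 1/(140) + 1/(586.6) = 0.008848, so f = 113 cm.
Since f is positive, the thin lens is converging.

f = 113 cm (converging)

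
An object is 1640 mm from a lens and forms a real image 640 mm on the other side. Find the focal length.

f = 460 mm (converging)

Real image ⇒ d_i = +640 mm.
1/f = 1/d_o + 1/d_i = 1/(1640) + 1/(640) = 0.002172, so f = 460 mm.
Since f is positive, the lens is converging.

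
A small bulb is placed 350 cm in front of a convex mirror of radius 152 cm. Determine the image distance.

62.4 cm

f = R/2 = 152/2 = 76.00 cm; for a convex mirror, f = -76.00 cm.
Mirror equation: 1/q = 1/f − 1/p = 1/(-76.00) − 1/(350) = -0.01316 − 0.002857 = -0.01602, so q = -62.4 cm.
The image is virtual, upright and reduced, behind the mirror.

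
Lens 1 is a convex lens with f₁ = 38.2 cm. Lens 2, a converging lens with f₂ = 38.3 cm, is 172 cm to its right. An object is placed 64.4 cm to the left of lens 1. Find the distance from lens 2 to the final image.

Lens 1: 1/d_i1 = 1/f₁ − 1/d_o1 = 1/(38.2) − 1/(64.4) = 0.01065, so d_i1 = 93.90 cm.
The intermediate image is 93.90 cm to the right of lens 1, which is 172 − (93.90) = 78.10 cm to the left of lens 2, so d_o2 = +78.10 cm.
Lens 2: 1/d_i2 = 1/f₂ − 1/d_o2 = 1/(38.3) − 1/(78.10) = 0.01331, so d_i2 = 75.2 cm.
The final image is real, 75.2 cm to the right of lens 2 (overall magnification ≈ 1.4).

75.2 cm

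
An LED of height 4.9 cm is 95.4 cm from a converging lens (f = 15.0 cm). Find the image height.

0.914 cm

1/d_i = 1/f − 1/d_o = 1/(15.00) − 1/(95.4) = 0.05618, so d_i = 17.80 cm.
m = −d_i/d_o = -0.1866.
|h_i| = |m|·h_o = 0.1866 × 4.9 = 0.914 cm. The image is real, inverted and reduced, on the far side of the lens.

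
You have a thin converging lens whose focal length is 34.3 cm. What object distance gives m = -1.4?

m = −d_i/d_o ⇒ d_i = −m·d_o.
1/f = 1/d_o + 1/d_i = 1/d_o − 1/(m·d_o) = (1 − 1/m)/d_o, so d_o = f(1 − 1/m) = (34.30)(1 − 1/(-1.4)) = 58.8 cm.

58.8 cm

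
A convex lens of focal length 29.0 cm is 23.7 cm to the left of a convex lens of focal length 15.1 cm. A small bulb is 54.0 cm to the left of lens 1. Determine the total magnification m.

m = -0.324

Lens 1: 1/d_i1 = 1/(29.0) − 1/(54.0) = 0.01596, so d_i1 = 62.64 cm; m₁ = −d_i1/d_o1 = -1.160.
d_o2 = 23.7 − (62.64) = -38.94 cm (virtual object).
Lens 2: 1/d_i2 = 1/(15.1) − 1/(-38.94) = 0.09191, so d_i2 = 10.88 cm; m₂ = −d_i2/d_o2 = +0.2794.
m = m₁·m₂ = (-1.160)(+0.2794) = -0.324.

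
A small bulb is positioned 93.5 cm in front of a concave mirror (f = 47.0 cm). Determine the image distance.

94.5 cm

Mirror equation: 1/q = 1/f − 1/p = 1/(47.00) − 1/(93.5) = 0.02128 − 0.01070 = 0.01058, so q = 94.5 cm.
The image is real, inverted and enlarged, in front of the mirror.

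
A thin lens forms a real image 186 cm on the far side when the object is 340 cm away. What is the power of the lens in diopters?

d_i = +186 cm.
1/f = 1/d_o + 1/d_i = 1/(340) + 1/(186) = 0.008318 cm⁻¹.
f = 120.2 cm = 1.202 m, so P = 1/f = +0.832 D.

P = +0.832 D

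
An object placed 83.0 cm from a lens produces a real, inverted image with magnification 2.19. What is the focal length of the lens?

f = 57.0 cm (converging)

m = −d_i/d_o ⇒ d_i = −m·d_o = −(-2.19)·(83.0) = 181.8 cm.
1/f = 1/d_o + 1/d_i = 1/(83.0) + 1/(181.8) = 0.01755, so f = 57.0 cm.
Since f is positive, the lens is converging.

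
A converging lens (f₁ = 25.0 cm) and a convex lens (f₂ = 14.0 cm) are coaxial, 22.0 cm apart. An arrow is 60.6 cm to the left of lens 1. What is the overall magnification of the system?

Lens 1: 1/d_i1 = 1/(25.0) − 1/(60.6) = 0.02350, so d_i1 = 42.56 cm; m₁ = −d_i1/d_o1 = -0.7023.
d_o2 = 22.0 − (42.56) = -20.56 cm (virtual object).
Lens 2: 1/d_i2 = 1/(14.0) − 1/(-20.56) = 0.1201, so d_i2 = 8.329 cm; m₂ = −d_i2/d_o2 = +0.4051.
m = m₁·m₂ = (-0.7023)(+0.4051) = -0.285.

m = -0.285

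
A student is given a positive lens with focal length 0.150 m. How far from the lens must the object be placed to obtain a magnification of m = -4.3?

0.185 m

m = −d_i/d_o ⇒ d_i = −m·d_o.
1/f = 1/d_o + 1/d_i = 1/d_o − 1/(m·d_o) = (1 − 1/m)/d_o, so d_o = f(1 − 1/m) = (0.1500)(1 − 1/(-4.3)) = 0.185 m.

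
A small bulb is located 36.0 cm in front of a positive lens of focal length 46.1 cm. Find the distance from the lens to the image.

Thin-lens equation: 1/s_i = 1/f − 1/s_o = 1/(46.10) − 1/(36.0) = 0.02169 − 0.02778 = -0.006086, so s_i = -164 cm.
The image is virtual, upright and enlarged, on the same side as the object.

164 cm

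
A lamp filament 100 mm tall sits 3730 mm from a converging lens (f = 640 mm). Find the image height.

1/d_i = 1/f − 1/d_o = 1/(640.0) − 1/(3730) = 0.001294, so d_i = 772.6 mm.
m = −d_i/d_o = -0.2071.
|h_i| = |m|·h_o = 0.2071 × 100 = 20.7 mm. The image is real, inverted and reduced, on the far side of the lens.

20.7 mm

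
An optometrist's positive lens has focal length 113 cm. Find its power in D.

P = +0.885 D

f = 113 cm = 1.13 m.
P = 1/f = 1/(1.13 m) = +0.885 D.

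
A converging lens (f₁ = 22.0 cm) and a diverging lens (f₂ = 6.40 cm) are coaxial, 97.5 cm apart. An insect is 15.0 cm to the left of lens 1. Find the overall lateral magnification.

Lens 1: 1/d_i1 = 1/(22.0) − 1/(15.0) = -0.02121, so d_i1 = -47.14 cm; m₁ = −d_i1/d_o1 = +3.143.
d_o2 = 97.5 − (-47.14) = 144.6 cm.
f₂ = −6.40 cm (diverging).
Lens 2: 1/d_i2 = 1/(-6.40) − 1/(144.6) = -0.1632, so d_i2 = -6.129 cm; m₂ = −d_i2/d_o2 = +0.04238.
m = m₁·m₂ = (+3.143)(+0.04238) = +0.133.

m = +0.133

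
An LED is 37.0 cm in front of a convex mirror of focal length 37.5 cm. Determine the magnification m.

For a convex mirror, f = -37.5 cm.
1/d_i = 1/f − 1/d_o = 1/(-37.50) − 1/(37.0) = -0.05369, so d_i = -18.62 cm.
m = −d_i/d_o = −(-18.62)/(37.0) = +0.503.
The image is virtual, upright and reduced, behind the mirror.

m = +0.503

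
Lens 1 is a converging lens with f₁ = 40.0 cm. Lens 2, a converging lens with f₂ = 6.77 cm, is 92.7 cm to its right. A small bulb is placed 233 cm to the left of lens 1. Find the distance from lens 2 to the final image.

Lens 1: 1/d_i1 = 1/f₁ − 1/d_o1 = 1/(40.0) − 1/(233) = 0.02071, so d_i1 = 48.29 cm.
The intermediate image is 48.29 cm to the right of lens 1, which is 92.7 − (48.29) = 44.41 cm to the left of lens 2, so d_o2 = +44.41 cm.
Lens 2: 1/d_i2 = 1/f₂ − 1/d_o2 = 1/(6.77) − 1/(44.41) = 0.1252, so d_i2 = 7.99 cm.
The final image is real, 7.99 cm to the right of lens 2 (overall magnification ≈ 0.037).

7.99 cm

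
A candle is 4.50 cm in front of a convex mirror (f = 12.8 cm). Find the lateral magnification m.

For a convex mirror, f = -12.8 cm.
1/d_i = 1/f − 1/d_o = 1/(-12.80) − 1/(4.50) = -0.3003, so d_i = -3.329 cm.
m = −d_i/d_o = −(-3.329)/(4.50) = +0.740.
The image is virtual, upright and reduced, behind the mirror.

m = +0.740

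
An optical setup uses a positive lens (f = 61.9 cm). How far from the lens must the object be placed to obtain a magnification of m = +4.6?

48.4 cm

m = −d_i/d_o ⇒ d_i = −m·d_o.
1/f = 1/d_o + 1/d_i = 1/d_o − 1/(m·d_o) = (1 − 1/m)/d_o, so d_o = f(1 − 1/m) = (61.90)(1 − 1/(+4.6)) = 48.4 cm.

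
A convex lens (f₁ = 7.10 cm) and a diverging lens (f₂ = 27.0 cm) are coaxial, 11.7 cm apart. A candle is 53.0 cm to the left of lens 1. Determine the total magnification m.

Lens 1: 1/d_i1 = 1/(7.10) − 1/(53.0) = 0.1220, so d_i1 = 8.198 cm; m₁ = −d_i1/d_o1 = -0.1547.
d_o2 = 11.7 − (8.198) = 3.502 cm.
f₂ = −27.0 cm (diverging).
Lens 2: 1/d_i2 = 1/(-27.0) − 1/(3.502) = -0.3226, so d_i2 = -3.100 cm; m₂ = −d_i2/d_o2 = +0.8852.
m = m₁·m₂ = (-0.1547)(+0.8852) = -0.137.

m = -0.137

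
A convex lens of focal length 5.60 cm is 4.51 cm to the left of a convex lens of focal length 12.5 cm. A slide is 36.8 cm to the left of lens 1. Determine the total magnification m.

m = -0.154

Lens 1: 1/d_i1 = 1/(5.60) − 1/(36.8) = 0.1514, so d_i1 = 6.605 cm; m₁ = −d_i1/d_o1 = -0.1795.
d_o2 = 4.51 − (6.605) = -2.095 cm (virtual object).
Lens 2: 1/d_i2 = 1/(12.5) − 1/(-2.095) = 0.5573, so d_i2 = 1.794 cm; m₂ = −d_i2/d_o2 = +0.8565.
m = m₁·m₂ = (-0.1795)(+0.8565) = -0.154.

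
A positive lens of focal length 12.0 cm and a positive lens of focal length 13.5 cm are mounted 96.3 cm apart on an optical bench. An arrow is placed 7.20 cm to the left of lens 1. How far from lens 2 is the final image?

Lens 1: 1/d_i1 = 1/f₁ − 1/d_o1 = 1/(12.0) − 1/(7.20) = -0.05556, so d_i1 = -18.00 cm.
The intermediate image is 18.00 cm to the left of lens 1 (virtual), which is 96.3 − (-18.00) = 114.3 cm to the left of lens 2, so d_o2 = +114.3 cm.
Lens 2: 1/d_i2 = 1/f₂ − 1/d_o2 = 1/(13.5) − 1/(114.3) = 0.06533, so d_i2 = 15.3 cm.
The final image is real, 15.3 cm to the right of lens 2 (overall magnification ≈ -0.33).

15.3 cm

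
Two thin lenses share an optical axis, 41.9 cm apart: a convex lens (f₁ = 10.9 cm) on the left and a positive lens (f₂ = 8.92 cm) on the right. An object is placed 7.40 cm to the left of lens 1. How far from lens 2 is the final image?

Lens 1: 1/d_i1 = 1/f₁ − 1/d_o1 = 1/(10.9) − 1/(7.40) = -0.04339, so d_i1 = -23.05 cm.
The intermediate image is 23.05 cm to the left of lens 1 (virtual), which is 41.9 − (-23.05) = 64.95 cm to the left of lens 2, so d_o2 = +64.95 cm.
Lens 2: 1/d_i2 = 1/f₂ − 1/d_o2 = 1/(8.92) − 1/(64.95) = 0.09671, so d_i2 = 10.3 cm.
The final image is real, 10.3 cm to the right of lens 2 (overall magnification ≈ -0.50).

10.3 cm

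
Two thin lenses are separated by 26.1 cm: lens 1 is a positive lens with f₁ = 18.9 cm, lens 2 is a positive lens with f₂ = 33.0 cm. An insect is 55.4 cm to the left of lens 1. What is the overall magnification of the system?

m = -0.480

Lens 1: 1/d_i1 = 1/(18.9) − 1/(55.4) = 0.03486, so d_i1 = 28.69 cm; m₁ = −d_i1/d_o1 = -0.5179.
d_o2 = 26.1 − (28.69) = -2.590 cm (virtual object).
Lens 2: 1/d_i2 = 1/(33.0) − 1/(-2.590) = 0.4164, so d_i2 = 2.402 cm; m₂ = −d_i2/d_o2 = +0.9272.
m = m₁·m₂ = (-0.5179)(+0.9272) = -0.480.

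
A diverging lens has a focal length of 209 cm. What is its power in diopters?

For a diverging lens, f = −209 cm.
f = -209 cm = -2.09 m.
P = 1/f = 1/(-2.09 m) = -0.478 D.

P = -0.478 D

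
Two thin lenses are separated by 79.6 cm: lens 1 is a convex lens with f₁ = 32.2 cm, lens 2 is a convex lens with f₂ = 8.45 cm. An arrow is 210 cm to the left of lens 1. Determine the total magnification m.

Lens 1: 1/d_i1 = 1/(32.2) − 1/(210) = 0.02629, so d_i1 = 38.03 cm; m₁ = −d_i1/d_o1 = -0.1811.
d_o2 = 79.6 − (38.03) = 41.57 cm.
Lens 2: 1/d_i2 = 1/(8.45) − 1/(41.57) = 0.09429, so d_i2 = 10.61 cm; m₂ = −d_i2/d_o2 = -0.2551.
m = m₁·m₂ = (-0.1811)(-0.2551) = +0.0462.

m = +0.0462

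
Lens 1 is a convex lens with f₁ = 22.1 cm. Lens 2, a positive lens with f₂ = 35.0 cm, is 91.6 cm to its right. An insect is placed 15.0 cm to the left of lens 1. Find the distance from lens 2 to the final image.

46.9 cm

Lens 1: 1/d_i1 = 1/f₁ − 1/d_o1 = 1/(22.1) − 1/(15.0) = -0.02142, so d_i1 = -46.69 cm.
The intermediate image is 46.69 cm to the left of lens 1 (virtual), which is 91.6 − (-46.69) = 138.3 cm to the left of lens 2, so d_o2 = +138.3 cm.
Lens 2: 1/d_i2 = 1/f₂ − 1/d_o2 = 1/(35.0) − 1/(138.3) = 0.02134, so d_i2 = 46.9 cm.
The final image is real, 46.9 cm to the right of lens 2 (overall magnification ≈ -1.1).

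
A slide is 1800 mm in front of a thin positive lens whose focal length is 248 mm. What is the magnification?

1/d_i = 1/f − 1/d_o = 1/(248.0) − 1/(1800) = 0.003477, so d_i = 287.6 mm.
m = −d_i/d_o = −(287.6)/(1800) = -0.160.
The image is real, inverted and reduced, on the far side of the lens.

m = -0.160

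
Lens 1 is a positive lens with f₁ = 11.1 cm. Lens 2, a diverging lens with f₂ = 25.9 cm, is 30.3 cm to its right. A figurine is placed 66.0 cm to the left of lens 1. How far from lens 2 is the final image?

Lens 1: 1/d_i1 = 1/f₁ − 1/d_o1 = 1/(11.1) − 1/(66.0) = 0.07494, so d_i1 = 13.34 cm.
The intermediate image is 13.34 cm to the right of lens 1, which is 30.3 − (13.34) = 16.96 cm to the left of lens 2, so d_o2 = +16.96 cm.
Lens 2 is diverging, so f₂ = −25.9 cm.
Lens 2: 1/d_i2 = 1/f₂ − 1/d_o2 = 1/(-25.9) − 1/(16.96) = -0.09757, so d_i2 = -10.2 cm.
The final image is virtual, 10.2 cm to the left of lens 2 (overall magnification ≈ -0.12).

10.2 cm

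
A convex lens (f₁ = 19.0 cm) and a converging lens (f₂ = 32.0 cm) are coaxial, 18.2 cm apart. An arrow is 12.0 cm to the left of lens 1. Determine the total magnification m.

m = -4.63

Lens 1: 1/d_i1 = 1/(19.0) − 1/(12.0) = -0.03070, so d_i1 = -32.57 cm; m₁ = −d_i1/d_o1 = +2.714.
d_o2 = 18.2 − (-32.57) = 50.77 cm.
Lens 2: 1/d_i2 = 1/(32.0) − 1/(50.77) = 0.01155, so d_i2 = 86.56 cm; m₂ = −d_i2/d_o2 = -1.705.
m = m₁·m₂ = (+2.714)(-1.705) = -4.63.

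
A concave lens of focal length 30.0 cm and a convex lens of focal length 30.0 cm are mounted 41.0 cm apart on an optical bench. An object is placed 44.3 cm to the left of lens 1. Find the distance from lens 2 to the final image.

Lens 1 is diverging, so f₁ = −30.0 cm.
Lens 1: 1/d_i1 = 1/f₁ − 1/d_o1 = 1/(-30.0) − 1/(44.3) = -0.05591, so d_i1 = -17.89 cm.
The intermediate image is 17.89 cm to the left of lens 1 (virtual), which is 41.0 − (-17.89) = 58.89 cm to the left of lens 2, so d_o2 = +58.89 cm.
Lens 2: 1/d_i2 = 1/f₂ − 1/d_o2 = 1/(30.0) − 1/(58.89) = 0.01635, so d_i2 = 61.2 cm.
The final image is real, 61.2 cm to the right of lens 2 (overall magnification ≈ -0.42).

61.2 cm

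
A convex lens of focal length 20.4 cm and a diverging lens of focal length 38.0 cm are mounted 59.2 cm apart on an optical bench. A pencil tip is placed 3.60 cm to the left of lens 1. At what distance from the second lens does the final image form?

Lens 1: 1/d_i1 = 1/f₁ − 1/d_o1 = 1/(20.4) − 1/(3.60) = -0.2288, so d_i1 = -4.371 cm.
The intermediate image is 4.371 cm to the left of lens 1 (virtual), which is 59.2 − (-4.371) = 63.57 cm to the left of lens 2, so d_o2 = +63.57 cm.
Lens 2 is diverging, so f₂ = −38.0 cm.
Lens 2: 1/d_i2 = 1/f₂ − 1/d_o2 = 1/(-38.0) − 1/(63.57) = -0.04205, so d_i2 = -23.8 cm.
The final image is virtual, 23.8 cm to the left of lens 2 (overall magnification ≈ 0.45).

23.8 cm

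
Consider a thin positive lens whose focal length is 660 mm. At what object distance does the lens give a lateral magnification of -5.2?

m = −d_i/d_o ⇒ d_i = −m·d_o.
1/f = 1/d_o + 1/d_i = 1/d_o − 1/(m·d_o) = (1 − 1/m)/d_o, so d_o = f(1 − 1/m) = (660.0)(1 − 1/(-5.2)) = 787 mm.

787 mm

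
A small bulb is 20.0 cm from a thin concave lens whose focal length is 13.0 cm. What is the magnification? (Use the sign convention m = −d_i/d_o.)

m = +0.394

For a concave lens, f = -13.0 cm.
1/d_i = 1/f − 1/d_o = 1/(-13.00) − 1/(20.0) = -0.1269, so d_i = -7.879 cm.
m = −d_i/d_o = −(-7.879)/(20.0) = +0.394.
The image is virtual, upright and reduced, on the same side as the object.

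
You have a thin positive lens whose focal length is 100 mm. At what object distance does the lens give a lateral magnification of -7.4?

m = −d_i/d_o ⇒ d_i = −m·d_o.
1/f = 1/d_o + 1/d_i = 1/d_o − 1/(m·d_o) = (1 − 1/m)/d_o, so d_o = f(1 − 1/m) = (100.0)(1 − 1/(-7.4)) = 114 mm.

114 mm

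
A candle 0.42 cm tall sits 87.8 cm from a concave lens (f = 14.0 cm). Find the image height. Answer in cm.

0.0578 cm

For a concave lens, f = -14.0 cm.
1/d_i = 1/f − 1/d_o = 1/(-14.00) − 1/(87.8) = -0.08282, so d_i = -12.07 cm.
m = −d_i/d_o = +0.1375.
|h_i| = |m|·h_o = 0.1375 × 0.42 = 0.0578 cm. The image is virtual, upright and reduced, on the same side as the object.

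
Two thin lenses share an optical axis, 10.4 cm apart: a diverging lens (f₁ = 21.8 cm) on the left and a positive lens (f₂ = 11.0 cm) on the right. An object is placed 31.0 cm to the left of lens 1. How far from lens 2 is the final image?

Lens 1 is diverging, so f₁ = −21.8 cm.
Lens 1: 1/d_i1 = 1/f₁ − 1/d_o1 = 1/(-21.8) − 1/(31.0) = -0.07813, so d_i1 = -12.80 cm.
The intermediate image is 12.80 cm to the left of lens 1 (virtual), which is 10.4 − (-12.80) = 23.20 cm to the left of lens 2, so d_o2 = +23.20 cm.
Lens 2: 1/d_i2 = 1/f₂ − 1/d_o2 = 1/(11.0) − 1/(23.20) = 0.04781, so d_i2 = 20.9 cm.
The final image is real, 20.9 cm to the right of lens 2 (overall magnification ≈ -0.37).

20.9 cm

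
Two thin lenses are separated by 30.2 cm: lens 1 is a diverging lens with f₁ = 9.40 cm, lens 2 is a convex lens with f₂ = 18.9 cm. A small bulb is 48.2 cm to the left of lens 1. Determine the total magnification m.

m = -0.161

f₁ = −9.40 cm (diverging).
Lens 1: 1/d_i1 = 1/(-9.40) − 1/(48.2) = -0.1271, so d_i1 = -7.866 cm; m₁ = −d_i1/d_o1 = +0.1632.
d_o2 = 30.2 − (-7.866) = 38.07 cm.
Lens 2: 1/d_i2 = 1/(18.9) − 1/(38.07) = 0.02664, so d_i2 = 37.53 cm; m₂ = −d_i2/d_o2 = -0.9859.
m = m₁·m₂ = (+0.1632)(-0.9859) = -0.161.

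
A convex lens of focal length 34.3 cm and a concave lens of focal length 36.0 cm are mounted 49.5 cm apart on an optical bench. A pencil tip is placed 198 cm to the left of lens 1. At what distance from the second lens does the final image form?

Lens 1: 1/d_i1 = 1/f₁ − 1/d_o1 = 1/(34.3) − 1/(198) = 0.02410, so d_i1 = 41.49 cm.
The intermediate image is 41.49 cm to the right of lens 1, which is 49.5 − (41.49) = 8.010 cm to the left of lens 2, so d_o2 = +8.010 cm.
Lens 2 is diverging, so f₂ = −36.0 cm.
Lens 2: 1/d_i2 = 1/f₂ − 1/d_o2 = 1/(-36.0) − 1/(8.010) = -0.1526, so d_i2 = -6.55 cm.
The final image is virtual, 6.55 cm to the left of lens 2 (overall magnification ≈ -0.17).

6.55 cm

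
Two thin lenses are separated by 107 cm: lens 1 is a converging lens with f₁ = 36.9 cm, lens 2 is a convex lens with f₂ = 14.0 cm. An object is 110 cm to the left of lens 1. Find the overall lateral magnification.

m = +0.189

Lens 1: 1/d_i1 = 1/(36.9) − 1/(110) = 0.01801, so d_i1 = 55.53 cm; m₁ = −d_i1/d_o1 = -0.5048.
d_o2 = 107 − (55.53) = 51.47 cm.
Lens 2: 1/d_i2 = 1/(14.0) − 1/(51.47) = 0.05200, so d_i2 = 19.23 cm; m₂ = −d_i2/d_o2 = -0.3736.
m = m₁·m₂ = (-0.5048)(-0.3736) = +0.189.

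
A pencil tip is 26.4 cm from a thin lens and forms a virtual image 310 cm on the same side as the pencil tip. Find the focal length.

f = 28.9 cm (converging)

Virtual image ⇒ d_i = −310 cm.
1/f = 1/d_o + 1/d_i = 1/(26.4) + 1/(-310) = 0.03465, so f = 28.9 cm.
Since f is positive, the thin lens is converging.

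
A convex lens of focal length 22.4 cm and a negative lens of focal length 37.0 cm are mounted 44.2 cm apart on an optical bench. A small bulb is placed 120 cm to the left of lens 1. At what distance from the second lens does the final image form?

11.5 cm

Lens 1: 1/d_i1 = 1/f₁ − 1/d_o1 = 1/(22.4) − 1/(120) = 0.03631, so d_i1 = 27.54 cm.
The intermediate image is 27.54 cm to the right of lens 1, which is 44.2 − (27.54) = 16.66 cm to the left of lens 2, so d_o2 = +16.66 cm.
Lens 2 is diverging, so f₂ = −37.0 cm.
Lens 2: 1/d_i2 = 1/f₂ − 1/d_o2 = 1/(-37.0) − 1/(16.66) = -0.08705, so d_i2 = -11.5 cm.
The final image is virtual, 11.5 cm to the left of lens 2 (overall magnification ≈ -0.16).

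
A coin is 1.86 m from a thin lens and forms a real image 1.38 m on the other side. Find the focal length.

Real image ⇒ d_i = +1.38 m.
1/f = 1/d_o + 1/d_i = 1/(1.86) + 1/(1.38) = 1.262, so f = 0.792 m.
Since f is positive, the thin lens is converging.

f = 0.792 m (converging)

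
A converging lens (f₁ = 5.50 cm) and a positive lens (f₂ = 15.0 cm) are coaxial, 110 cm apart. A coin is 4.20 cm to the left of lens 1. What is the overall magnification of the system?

m = -0.563

Lens 1: 1/d_i1 = 1/(5.50) − 1/(4.20) = -0.05628, so d_i1 = -17.77 cm; m₁ = −d_i1/d_o1 = +4.231.
d_o2 = 110 − (-17.77) = 127.8 cm.
Lens 2: 1/d_i2 = 1/(15.0) − 1/(127.8) = 0.05884, so d_i2 = 16.99 cm; m₂ = −d_i2/d_o2 = -0.1330.
m = m₁·m₂ = (+4.231)(-0.1330) = -0.563.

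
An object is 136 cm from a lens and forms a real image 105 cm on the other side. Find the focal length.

f = 59.3 cm (converging)

Real image ⇒ d_i = +105 cm.
1/f = 1/d_o + 1/d_i = 1/(136) + 1/(105) = 0.01688, so f = 59.3 cm.
Since f is positive, the lens is converging.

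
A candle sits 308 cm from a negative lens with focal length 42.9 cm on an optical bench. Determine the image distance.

37.7 cm

For a negative lens, f = -42.9 cm.
Lens equation: 1/v = 1/f − 1/u = 1/(-42.90) − 1/(308) = -0.02331 − 0.003247 = -0.02656, so v = -37.7 cm.
The image is virtual, upright and reduced, on the same side as the object.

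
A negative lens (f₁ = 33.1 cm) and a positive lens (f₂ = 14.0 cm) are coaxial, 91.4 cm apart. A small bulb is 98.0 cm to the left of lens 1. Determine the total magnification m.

m = -0.0346

f₁ = −33.1 cm (diverging).
Lens 1: 1/d_i1 = 1/(-33.1) − 1/(98.0) = -0.04042, so d_i1 = -24.74 cm; m₁ = −d_i1/d_o1 = +0.2524.
d_o2 = 91.4 − (-24.74) = 116.1 cm.
Lens 2: 1/d_i2 = 1/(14.0) − 1/(116.1) = 0.06282, so d_i2 = 15.92 cm; m₂ = −d_i2/d_o2 = -0.1371.
m = m₁·m₂ = (+0.2524)(-0.1371) = -0.0346.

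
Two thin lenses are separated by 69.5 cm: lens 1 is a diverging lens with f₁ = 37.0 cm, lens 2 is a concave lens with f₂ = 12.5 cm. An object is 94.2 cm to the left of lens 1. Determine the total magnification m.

f₁ = −37.0 cm (diverging).
Lens 1: 1/d_i1 = 1/(-37.0) − 1/(94.2) = -0.03764, so d_i1 = -26.57 cm; m₁ = −d_i1/d_o1 = +0.2821.
d_o2 = 69.5 − (-26.57) = 96.07 cm.
f₂ = −12.5 cm (diverging).
Lens 2: 1/d_i2 = 1/(-12.5) − 1/(96.07) = -0.09041, so d_i2 = -11.06 cm; m₂ = −d_i2/d_o2 = +0.1151.
m = m₁·m₂ = (+0.2821)(+0.1151) = +0.0325.

m = +0.0325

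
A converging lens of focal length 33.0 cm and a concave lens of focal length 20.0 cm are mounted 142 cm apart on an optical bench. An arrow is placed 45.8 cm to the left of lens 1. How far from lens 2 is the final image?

10.9 cm

Lens 1: 1/d_i1 = 1/f₁ − 1/d_o1 = 1/(33.0) − 1/(45.8) = 0.008469, so d_i1 = 118.1 cm.
The intermediate image is 118.1 cm to the right of lens 1, which is 142 − (118.1) = 23.90 cm to the left of lens 2, so d_o2 = +23.90 cm.
Lens 2 is diverging, so f₂ = −20.0 cm.
Lens 2: 1/d_i2 = 1/f₂ − 1/d_o2 = 1/(-20.0) − 1/(23.90) = -0.09184, so d_i2 = -10.9 cm.
The final image is virtual, 10.9 cm to the left of lens 2 (overall magnification ≈ -1.2).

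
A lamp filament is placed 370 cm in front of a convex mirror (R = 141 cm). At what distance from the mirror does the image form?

f = R/2 = 141/2 = 70.50 cm; for a convex mirror, f = -70.50 cm.
Mirror equation: 1/q = 1/f − 1/p = 1/(-70.50) − 1/(370) = -0.01418 − 0.002703 = -0.01689, so q = -59.2 cm.
The image is virtual, upright and reduced, behind the mirror.

59.2 cm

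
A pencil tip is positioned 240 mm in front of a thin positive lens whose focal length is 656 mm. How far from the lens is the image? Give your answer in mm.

378 mm

Thin-lens equation: 1/d_i = 1/f − 1/d_o = 1/(656.0) − 1/(240) = 0.001524 − 0.004167 = -0.002642, so d_i = -378 mm.
The image is virtual, upright and enlarged, on the same side as the object.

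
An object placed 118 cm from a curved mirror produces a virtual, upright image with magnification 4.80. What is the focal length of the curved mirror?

m = −d_i/d_o ⇒ d_i = −m·d_o = −(+4.80)·(118) = -566.4 cm.
1/f = 1/d_o + 1/d_i = 1/(118) + 1/(-566.4) = 0.006709, so f = 149 cm.
Since f is positive, the curved mirror is concave.

f = 149 cm (concave)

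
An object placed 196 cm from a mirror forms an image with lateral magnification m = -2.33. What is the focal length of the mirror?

f = 137 cm (concave)

m = −d_i/d_o ⇒ d_i = −m·d_o = −(-2.33)·(196) = 456.7 cm.
1/f = 1/d_o + 1/d_i = 1/(196) + 1/(456.7) = 0.007292, so f = 137 cm.
Since f is positive, the mirror is concave.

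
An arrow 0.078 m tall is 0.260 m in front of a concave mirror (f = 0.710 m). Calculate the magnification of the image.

m = +1.58

1/d_i = 1/f − 1/d_o = 1/(0.7100) − 1/(0.260) = -2.438, so d_i = -0.4102 m.
m = −d_i/d_o = −(-0.4102)/(0.260) = +1.58.
The image is virtual, upright and enlarged, behind the mirror.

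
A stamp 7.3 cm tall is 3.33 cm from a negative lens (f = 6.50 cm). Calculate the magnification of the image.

m = +0.661

For a negative lens, f = -6.50 cm.
1/d_i = 1/f − 1/d_o = 1/(-6.500) − 1/(3.33) = -0.4541, so d_i = -2.202 cm.
m = −d_i/d_o = −(-2.202)/(3.33) = +0.661.
The image is virtual, upright and reduced, on the same side as the object.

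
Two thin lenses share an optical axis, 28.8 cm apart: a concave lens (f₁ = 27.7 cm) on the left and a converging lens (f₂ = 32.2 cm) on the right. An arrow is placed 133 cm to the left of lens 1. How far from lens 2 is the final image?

85.3 cm

Lens 1 is diverging, so f₁ = −27.7 cm.
Lens 1: 1/d_i1 = 1/f₁ − 1/d_o1 = 1/(-27.7) − 1/(133) = -0.04362, so d_i1 = -22.93 cm.
The intermediate image is 22.93 cm to the left of lens 1 (virtual), which is 28.8 − (-22.93) = 51.73 cm to the left of lens 2, so d_o2 = +51.73 cm.
Lens 2: 1/d_i2 = 1/f₂ − 1/d_o2 = 1/(32.2) − 1/(51.73) = 0.01172, so d_i2 = 85.3 cm.
The final image is real, 85.3 cm to the right of lens 2 (overall magnification ≈ -0.28).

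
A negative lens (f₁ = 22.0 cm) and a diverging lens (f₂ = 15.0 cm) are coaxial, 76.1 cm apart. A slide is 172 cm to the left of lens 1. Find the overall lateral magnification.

f₁ = −22.0 cm (diverging).
Lens 1: 1/d_i1 = 1/(-22.0) − 1/(172) = -0.05127, so d_i1 = -19.51 cm; m₁ = −d_i1/d_o1 = +0.1134.
d_o2 = 76.1 − (-19.51) = 95.61 cm.
f₂ = −15.0 cm (diverging).
Lens 2: 1/d_i2 = 1/(-15.0) − 1/(95.61) = -0.07713, so d_i2 = -12.97 cm; m₂ = −d_i2/d_o2 = +0.1356.
m = m₁·m₂ = (+0.1134)(+0.1356) = +0.0154.

m = +0.0154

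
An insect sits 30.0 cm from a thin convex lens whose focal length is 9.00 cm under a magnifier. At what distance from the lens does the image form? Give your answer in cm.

Thin-lens equation: 1/v = 1/f − 1/u = 1/(9.000) − 1/(30.0) = 0.1111 − 0.03333 = 0.07778, so v = 12.9 cm.
The image is real, inverted and reduced, on the far side of the lens.

12.9 cm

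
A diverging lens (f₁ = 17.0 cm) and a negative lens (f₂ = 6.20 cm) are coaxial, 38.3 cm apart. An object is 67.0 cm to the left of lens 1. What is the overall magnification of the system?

m = +0.0216

f₁ = −17.0 cm (diverging).
Lens 1: 1/d_i1 = 1/(-17.0) − 1/(67.0) = -0.07375, so d_i1 = -13.56 cm; m₁ = −d_i1/d_o1 = +0.2024.
d_o2 = 38.3 − (-13.56) = 51.86 cm.
f₂ = −6.20 cm (diverging).
Lens 2: 1/d_i2 = 1/(-6.20) − 1/(51.86) = -0.1806, so d_i2 = -5.538 cm; m₂ = −d_i2/d_o2 = +0.1068.
m = m₁·m₂ = (+0.2024)(+0.1068) = +0.0216.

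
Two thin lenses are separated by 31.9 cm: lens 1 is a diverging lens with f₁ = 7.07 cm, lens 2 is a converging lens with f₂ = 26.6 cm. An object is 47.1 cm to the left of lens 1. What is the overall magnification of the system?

f₁ = −7.07 cm (diverging).
Lens 1: 1/d_i1 = 1/(-7.07) − 1/(47.1) = -0.1627, so d_i1 = -6.147 cm; m₁ = −d_i1/d_o1 = +0.1305.
d_o2 = 31.9 − (-6.147) = 38.05 cm.
Lens 2: 1/d_i2 = 1/(26.6) − 1/(38.05) = 0.01131, so d_i2 = 88.40 cm; m₂ = −d_i2/d_o2 = -2.323.
m = m₁·m₂ = (+0.1305)(-2.323) = -0.303.

m = -0.303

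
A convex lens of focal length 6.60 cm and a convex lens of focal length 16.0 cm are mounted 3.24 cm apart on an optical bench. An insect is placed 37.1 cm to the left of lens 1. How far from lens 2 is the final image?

Lens 1: 1/d_i1 = 1/f₁ − 1/d_o1 = 1/(6.60) − 1/(37.1) = 0.1246, so d_i1 = 8.028 cm.
The intermediate image is 8.028 cm to the right of lens 1, which lies 4.788 cm to the right of lens 2 — a virtual object — so d_o2 = −4.788 cm.
Lens 2: 1/d_i2 = 1/f₂ − 1/d_o2 = 1/(16.0) − 1/(-4.788) = 0.2714, so d_i2 = 3.69 cm.
The final image is real, 3.69 cm to the right of lens 2 (overall magnification ≈ -0.17).

3.69 cm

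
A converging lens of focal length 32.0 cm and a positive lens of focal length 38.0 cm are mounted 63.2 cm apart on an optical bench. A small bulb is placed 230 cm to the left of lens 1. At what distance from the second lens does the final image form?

Lens 1: 1/d_i1 = 1/f₁ − 1/d_o1 = 1/(32.0) − 1/(230) = 0.02690, so d_i1 = 37.17 cm.
The intermediate image is 37.17 cm to the right of lens 1, which is 63.2 − (37.17) = 26.03 cm to the left of lens 2, so d_o2 = +26.03 cm.
Lens 2: 1/d_i2 = 1/f₂ − 1/d_o2 = 1/(38.0) − 1/(26.03) = -0.01210, so d_i2 = -82.6 cm.
The final image is virtual, 82.6 cm to the left of lens 2 (overall magnification ≈ -0.51).

82.6 cm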